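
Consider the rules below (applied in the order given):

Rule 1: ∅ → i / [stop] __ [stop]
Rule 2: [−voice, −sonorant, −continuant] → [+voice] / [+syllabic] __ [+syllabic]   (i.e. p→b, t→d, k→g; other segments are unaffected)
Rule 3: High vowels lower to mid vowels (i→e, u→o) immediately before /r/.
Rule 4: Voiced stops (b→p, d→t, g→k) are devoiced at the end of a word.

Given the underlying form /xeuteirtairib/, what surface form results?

Rule 1 (stop-cluster i-epenthesis): no segment meets the environment; /xeuteirtairib/ is unchanged.
Rule 2 (intervocalic voicing): /t/ is a voiceless stop between vowels /u/ and /e/, so it voices to [d]. /xeuteirtairib/ → xeudeirtairib.
Rule 3 (pre-rhotic lowering): /i/ is a high vowel immediately before /r/, so it lowers to [e]. /i/ is a high vowel immediately before /r/, so it lowers to [e]. /xeudeirtairib/ → xeudeertaerib.
Rule 4 (final devoicing): /b/ is a voiced stop in word-final position, so it devoices to [p]. /xeudeertaerib/ → xeudeertaerip.

xeudeertaerip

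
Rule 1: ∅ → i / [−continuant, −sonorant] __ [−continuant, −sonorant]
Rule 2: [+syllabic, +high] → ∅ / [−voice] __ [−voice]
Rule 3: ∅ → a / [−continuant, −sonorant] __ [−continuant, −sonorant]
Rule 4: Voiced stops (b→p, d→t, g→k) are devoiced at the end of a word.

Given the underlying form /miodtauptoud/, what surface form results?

Rule 1 (stop-cluster i-epenthesis): /d/ and /t/ form a stop–stop cluster, so [i] is inserted between them. /p/ and /t/ form a stop–stop cluster, so [i] is inserted between them. /miodtauptoud/ → mioditaupitoud.
Rule 2 (high vowel syncope): /i/ is a high vowel flanked by voiceless consonants /p/ and /t/, so it deletes. /mioditaupitoud/ → mioditauptoud.
Rule 3 (stop-cluster a-epenthesis): /p/ and /t/ form a stop–stop cluster, so [a] is inserted between them. /mioditauptoud/ → mioditaupatoud.
Rule 4 (final devoicing): /d/ is a voiced stop in word-final position, so it devoices to [t]. /mioditaupatoud/ → mioditaupatout.

mioditaupatout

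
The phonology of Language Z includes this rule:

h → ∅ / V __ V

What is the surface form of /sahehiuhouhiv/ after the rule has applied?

saeiuouiv

/h/ occurs between vowels /a/ and /e/, so it deletes.
/h/ occurs between vowels /e/ and /i/, so it deletes.
/h/ occurs between vowels /u/ and /o/, so it deletes.
/h/ occurs between vowels /u/ and /i/, so it deletes.
Surface form: [saeiuouiv].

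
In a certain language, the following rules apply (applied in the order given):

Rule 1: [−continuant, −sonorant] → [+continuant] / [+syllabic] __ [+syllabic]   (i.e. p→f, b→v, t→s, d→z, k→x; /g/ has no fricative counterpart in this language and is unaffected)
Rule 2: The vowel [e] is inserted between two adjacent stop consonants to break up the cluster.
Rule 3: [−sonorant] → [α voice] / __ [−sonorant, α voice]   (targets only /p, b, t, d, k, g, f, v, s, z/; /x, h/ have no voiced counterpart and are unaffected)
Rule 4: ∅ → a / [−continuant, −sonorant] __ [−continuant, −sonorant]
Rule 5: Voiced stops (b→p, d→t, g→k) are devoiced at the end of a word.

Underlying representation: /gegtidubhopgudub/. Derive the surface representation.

Rule 1 (intervocalic spirantization): /d/ is a stop between vowels /i/ and /u/, so it spirantizes to the fricative [z]. /d/ is a stop between vowels /u/ and /u/, so it spirantizes to the fricative [z]. /gegtidubhopgudub/ → gegtizubhopguzub.
Rule 2 (stop-cluster e-epenthesis): /g/ and /t/ form a stop–stop cluster, so [e] is inserted between them. /p/ and /g/ form a stop–stop cluster, so [e] is inserted between them. /gegtizubhopguzub/ → gegetizubhopeguzub.
Rule 3 (regressive voicing assimilation): /b/ precedes the voiceless obstruent /h/, so it devoices to [p] by assimilation. /gegetizubhopeguzub/ → gegetizuphopeguzub.
Rule 4 (stop-cluster a-epenthesis): no segment meets the environment; /gegetizuphopeguzub/ is unchanged.
Rule 5 (final devoicing): /b/ is a voiced stop in word-final position, so it devoices to [p]. /gegetizuphopeguzub/ → gegetizuphopeguzup.

gegetizuphopeguzup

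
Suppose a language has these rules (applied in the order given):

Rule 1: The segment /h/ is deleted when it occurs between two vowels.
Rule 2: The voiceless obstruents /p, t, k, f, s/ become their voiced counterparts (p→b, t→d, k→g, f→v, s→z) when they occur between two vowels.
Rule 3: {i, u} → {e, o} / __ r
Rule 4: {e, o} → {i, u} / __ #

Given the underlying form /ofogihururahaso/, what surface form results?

Rule 1 (intervocalic h-deletion): /h/ occurs between vowels /i/ and /u/, so it deletes. /h/ occurs between vowels /a/ and /a/, so it deletes. /ofogihururahaso/ → ofogiururaaso.
Rule 2 (intervocalic voicing): /f/ is a voiceless obstruent between vowels /o/ and /o/, so it voices to [v]. /s/ is a voiceless obstruent between vowels /a/ and /o/, so it voices to [z]. /ofogiururaaso/ → ovogiururaazo.
Rule 3 (pre-rhotic lowering): /u/ is a high vowel immediately before /r/, so it lowers to [o]. /u/ is a high vowel immediately before /r/, so it lowers to [o]. /ovogiururaazo/ → ovogiororaazo.
Rule 4 (final vowel raising): /o/ is a mid vowel in word-final position, so it raises to [u]. /ovogiororaazo/ → ovogiororaazu.

ovogiororaazu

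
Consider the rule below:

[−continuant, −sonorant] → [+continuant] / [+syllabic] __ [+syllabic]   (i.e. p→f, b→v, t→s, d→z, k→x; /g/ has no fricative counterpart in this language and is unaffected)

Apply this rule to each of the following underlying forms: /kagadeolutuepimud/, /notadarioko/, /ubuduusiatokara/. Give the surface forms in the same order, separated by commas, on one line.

/kagadeolutuepimud/: /d/ is a stop between vowels /a/ and /e/, so it spirantizes to the fricative [z]. /t/ is a stop between vowels /u/ and /u/, so it spirantizes to the fricative [s]. /p/ is a stop between vowels /e/ and /i/, so it spirantizes to the fricative [f]. → [kagazeolusuefimud].
/notadarioko/: /t/ is a stop between vowels /o/ and /a/, so it spirantizes to the fricative [s]. /d/ is a stop between vowels /a/ and /a/, so it spirantizes to the fricative [z]. /k/ is a stop between vowels /o/ and /o/, so it spirantizes to the fricative [x]. → [nosazarioxo].
/ubuduusiatokara/: /b/ is a stop between vowels /u/ and /u/, so it spirantizes to the fricative [v]. /d/ is a stop between vowels /u/ and /u/, so it spirantizes to the fricative [z]. /t/ is a stop between vowels /a/ and /o/, so it spirantizes to the fricative [s]. /k/ is a stop between vowels /o/ and /a/, so it spirantizes to the fricative [x]. → [uvuzuusiasoxara].

kagazeolusuefimud, nosazarioxo, uvuzuusiasoxara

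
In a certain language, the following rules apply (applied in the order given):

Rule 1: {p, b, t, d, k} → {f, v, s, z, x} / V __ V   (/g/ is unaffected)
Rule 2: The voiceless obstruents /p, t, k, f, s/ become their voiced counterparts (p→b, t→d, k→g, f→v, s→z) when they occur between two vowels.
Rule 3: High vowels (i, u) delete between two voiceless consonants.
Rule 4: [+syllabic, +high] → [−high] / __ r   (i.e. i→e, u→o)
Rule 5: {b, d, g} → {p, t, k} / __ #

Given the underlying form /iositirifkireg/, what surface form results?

Rule 1 (intervocalic spirantization): /t/ is a stop between vowels /i/ and /i/, so it spirantizes to the fricative [s]. /iositirifkireg/ → iosisirifkireg.
Rule 2 (intervocalic voicing): /s/ is a voiceless obstruent between vowels /o/ and /i/, so it voices to [z]. /s/ is a voiceless obstruent between vowels /i/ and /i/, so it voices to [z]. /iosisirifkireg/ → iozizirifkireg.
Rule 3 (high vowel syncope): no segment meets the environment; /iozizirifkireg/ is unchanged.
Rule 4 (pre-rhotic lowering): /i/ is a high vowel immediately before /r/, so it lowers to [e]. /i/ is a high vowel immediately before /r/, so it lowers to [e]. /iozizirifkireg/ → iozizerifkereg.
Rule 5 (final devoicing): /g/ is a voiced stop in word-final position, so it devoices to [k]. /iozizerifkereg/ → iozizerifkerek.

iozizerifkerek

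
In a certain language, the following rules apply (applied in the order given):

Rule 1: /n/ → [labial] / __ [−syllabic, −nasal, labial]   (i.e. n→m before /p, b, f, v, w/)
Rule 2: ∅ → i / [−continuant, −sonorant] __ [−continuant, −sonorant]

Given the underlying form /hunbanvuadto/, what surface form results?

Rule 1 (nasal place assimilation): /n/ precedes the labial consonant /b/, so it assimilates in place to [m]. /n/ precedes the labial consonant /v/, so it assimilates in place to [m]. /hunbanvuadto/ → humbamvuadto.
Rule 2 (stop-cluster i-epenthesis): /d/ and /t/ form a stop–stop cluster, so [i] is inserted between them. /humbamvuadto/ → humbamvuadito.

humbamvuadito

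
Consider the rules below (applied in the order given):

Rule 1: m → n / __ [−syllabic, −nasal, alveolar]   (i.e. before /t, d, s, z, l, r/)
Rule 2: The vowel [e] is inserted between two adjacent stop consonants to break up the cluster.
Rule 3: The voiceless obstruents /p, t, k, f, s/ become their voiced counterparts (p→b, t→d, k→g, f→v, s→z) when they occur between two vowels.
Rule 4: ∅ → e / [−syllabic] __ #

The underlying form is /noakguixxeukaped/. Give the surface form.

Rule 1 (nasal place assimilation): no segment meets the environment; /noakguixxeukaped/ is unchanged.
Rule 2 (stop-cluster e-epenthesis): /k/ and /g/ form a stop–stop cluster, so [e] is inserted between them. /noakguixxeukaped/ → noakeguixxeukaped.
Rule 3 (intervocalic voicing): /k/ is a voiceless obstruent between vowels /a/ and /e/, so it voices to [g]. /k/ is a voiceless obstruent between vowels /u/ and /a/, so it voices to [g]. /p/ is a voiceless obstruent between vowels /a/ and /e/, so it voices to [b]. /noakeguixxeukaped/ → noageguixxeugabed.
Rule 4 (final e-epenthesis): the form ends in the consonant /d/, so [e] is inserted word-finally. /noageguixxeugabed/ → noageguixxeugabede.

noageguixxeugabede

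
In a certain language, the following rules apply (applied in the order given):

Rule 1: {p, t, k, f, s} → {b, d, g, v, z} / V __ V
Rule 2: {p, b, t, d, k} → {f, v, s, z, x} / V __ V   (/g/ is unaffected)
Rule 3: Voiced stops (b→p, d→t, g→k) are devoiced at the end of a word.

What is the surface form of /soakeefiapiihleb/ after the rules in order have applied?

Rule 1 (intervocalic voicing): /k/ is a voiceless obstruent between vowels /a/ and /e/, so it voices to [g]. /f/ is a voiceless obstruent between vowels /e/ and /i/, so it voices to [v]. /p/ is a voiceless obstruent between vowels /a/ and /i/, so it voices to [b]. /soakeefiapiihleb/ → soageeviabiihleb.
Rule 2 (intervocalic spirantization): /b/ is a stop between vowels /a/ and /i/, so it spirantizes to the fricative [v]. /soageeviabiihleb/ → soageeviaviihleb.
Rule 3 (final devoicing): /b/ is a voiced stop in word-final position, so it devoices to [p]. /soageeviaviihleb/ → soageeviaviihlep.

soageeviaviihlep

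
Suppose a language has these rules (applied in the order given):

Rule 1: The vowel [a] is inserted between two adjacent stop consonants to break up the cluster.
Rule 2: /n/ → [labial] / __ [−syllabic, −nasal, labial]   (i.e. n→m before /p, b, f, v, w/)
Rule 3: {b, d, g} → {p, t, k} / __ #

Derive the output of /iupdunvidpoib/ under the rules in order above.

Rule 1 (stop-cluster a-epenthesis): /p/ and /d/ form a stop–stop cluster, so [a] is inserted between them. /d/ and /p/ form a stop–stop cluster, so [a] is inserted between them. /iupdunvidpoib/ → iupadunvidapoib.
Rule 2 (nasal place assimilation): /n/ precedes the labial consonant /v/, so it assimilates in place to [m]. /iupadunvidapoib/ → iupadumvidapoib.
Rule 3 (final devoicing): /b/ is a voiced stop in word-final position, so it devoices to [p]. /iupadumvidapoib/ → iupadumvidapoip.

iupadumvidapoip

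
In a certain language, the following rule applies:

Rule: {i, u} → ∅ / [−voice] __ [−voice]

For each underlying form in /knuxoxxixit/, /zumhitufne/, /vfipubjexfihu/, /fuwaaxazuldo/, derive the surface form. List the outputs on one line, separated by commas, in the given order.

knuxoxxxt, zumhtfne, vfpubjexfhu, fuwaaxazuldo

/knuxoxxixit/: /i/ is a high vowel flanked by voiceless consonants /x/ and /x/, so it deletes. /i/ is a high vowel flanked by voiceless consonants /x/ and /t/, so it deletes. → [knuxoxxxt].
/zumhitufne/: /i/ is a high vowel flanked by voiceless consonants /h/ and /t/, so it deletes. /u/ is a high vowel flanked by voiceless consonants /t/ and /f/, so it deletes. → [zumhtfne].
/vfipubjexfihu/: /i/ is a high vowel flanked by voiceless consonants /f/ and /p/, so it deletes. /i/ is a high vowel flanked by voiceless consonants /f/ and /h/, so it deletes. → [vfpubjexfhu].
/fuwaaxazuldo/: the rule's environment is not met; surfaces unchanged as [fuwaaxazuldo].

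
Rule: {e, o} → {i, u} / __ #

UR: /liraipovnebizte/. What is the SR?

Scanning /liraipovnebizte/: /o/ at position 7 is not in the conditioning environment; /e/ at position 10 is not in the conditioning environment; /e/ is a mid vowel in word-final position, so it raises to [i].
Result: [liraipovnebizti].

liraipovnebizti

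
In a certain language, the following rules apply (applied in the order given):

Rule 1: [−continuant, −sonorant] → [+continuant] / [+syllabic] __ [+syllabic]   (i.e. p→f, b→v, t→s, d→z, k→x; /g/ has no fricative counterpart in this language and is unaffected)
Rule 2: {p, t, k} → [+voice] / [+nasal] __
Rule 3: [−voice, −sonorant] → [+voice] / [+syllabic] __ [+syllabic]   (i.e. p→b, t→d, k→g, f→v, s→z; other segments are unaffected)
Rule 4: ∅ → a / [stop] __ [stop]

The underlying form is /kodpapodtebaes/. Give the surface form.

Rule 1 (intervocalic spirantization): /p/ is a stop between vowels /a/ and /o/, so it spirantizes to the fricative [f]. /b/ is a stop between vowels /e/ and /a/, so it spirantizes to the fricative [v]. /kodpapodtebaes/ → kodpafodtevaes.
Rule 2 (post-nasal voicing): no segment meets the environment; /kodpafodtevaes/ is unchanged.
Rule 3 (intervocalic voicing): /f/ is a voiceless obstruent between vowels /a/ and /o/, so it voices to [v]. /kodpafodtevaes/ → kodpavodtevaes.
Rule 4 (stop-cluster a-epenthesis): /d/ and /p/ form a stop–stop cluster, so [a] is inserted between them. /d/ and /t/ form a stop–stop cluster, so [a] is inserted between them. /kodpavodtevaes/ → kodapavodatevaes.

kodapavodatevaes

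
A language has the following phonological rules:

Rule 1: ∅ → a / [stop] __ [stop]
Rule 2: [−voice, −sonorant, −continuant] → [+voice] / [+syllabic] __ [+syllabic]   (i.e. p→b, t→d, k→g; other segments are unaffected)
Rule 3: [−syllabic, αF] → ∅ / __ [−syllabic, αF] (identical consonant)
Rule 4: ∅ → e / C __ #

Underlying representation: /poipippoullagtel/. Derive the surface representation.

poibibaboulagadele

Rule 1 (stop-cluster a-epenthesis): /p/ and /p/ form a stop–stop cluster, so [a] is inserted between them. /g/ and /t/ form a stop–stop cluster, so [a] is inserted between them. /poipippoullagtel/ → poipipapoullagatel.
Rule 2 (intervocalic voicing): /p/ is a voiceless stop between vowels /i/ and /i/, so it voices to [b]. /p/ is a voiceless stop between vowels /i/ and /a/, so it voices to [b]. /p/ is a voiceless stop between vowels /a/ and /o/, so it voices to [b]. /t/ is a voiceless stop between vowels /a/ and /e/, so it voices to [d]. /poipipapoullagatel/ → poibibaboullagadel.
Rule 3 (degemination): /ll/ is a geminate; the first /l/ deletes. /poibibaboullagadel/ → poibibaboulagadel.
Rule 4 (final e-epenthesis): the form ends in the consonant /l/, so [e] is inserted word-finally. /poibibaboulagadel/ → poibibaboulagadele.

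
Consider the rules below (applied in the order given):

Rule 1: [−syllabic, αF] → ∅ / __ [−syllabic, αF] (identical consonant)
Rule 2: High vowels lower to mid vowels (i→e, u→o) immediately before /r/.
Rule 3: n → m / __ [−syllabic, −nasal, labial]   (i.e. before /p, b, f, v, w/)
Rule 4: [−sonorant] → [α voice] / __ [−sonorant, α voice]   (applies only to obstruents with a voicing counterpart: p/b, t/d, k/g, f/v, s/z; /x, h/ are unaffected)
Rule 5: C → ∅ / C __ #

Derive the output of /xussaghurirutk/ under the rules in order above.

Rule 1 (degemination): /ss/ is a geminate; the first /s/ deletes. /xussaghurirutk/ → xusaghurirutk.
Rule 2 (pre-rhotic lowering): /u/ is a high vowel immediately before /r/, so it lowers to [o]. /i/ is a high vowel immediately before /r/, so it lowers to [e]. /xusaghurirutk/ → xusaghorerutk.
Rule 3 (nasal place assimilation): no segment meets the environment; /xusaghorerutk/ is unchanged.
Rule 4 (regressive voicing assimilation): /g/ precedes the voiceless obstruent /h/, so it devoices to [k] by assimilation. /xusaghorerutk/ → xusakhorerutk.
Rule 5 (final cluster simplification): /k/ is the second consonant of a word-final cluster /tk/, so it deletes. /xusakhorerutk/ → xusakhorerut.

xusakhorerut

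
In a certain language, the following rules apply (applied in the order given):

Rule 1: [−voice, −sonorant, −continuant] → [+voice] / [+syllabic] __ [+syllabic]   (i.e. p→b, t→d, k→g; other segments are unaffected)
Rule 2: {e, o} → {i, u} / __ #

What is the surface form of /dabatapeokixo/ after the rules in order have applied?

dabadabeogixu

Rule 1 (intervocalic voicing): /t/ is a voiceless stop between vowels /a/ and /a/, so it voices to [d]. /p/ is a voiceless stop between vowels /a/ and /e/, so it voices to [b]. /k/ is a voiceless stop between vowels /o/ and /i/, so it voices to [g]. /dabatapeokixo/ → dabadabeogixo.
Rule 2 (final vowel raising): /o/ is a mid vowel in word-final position, so it raises to [u]. /dabadabeogixo/ → dabadabeogixu.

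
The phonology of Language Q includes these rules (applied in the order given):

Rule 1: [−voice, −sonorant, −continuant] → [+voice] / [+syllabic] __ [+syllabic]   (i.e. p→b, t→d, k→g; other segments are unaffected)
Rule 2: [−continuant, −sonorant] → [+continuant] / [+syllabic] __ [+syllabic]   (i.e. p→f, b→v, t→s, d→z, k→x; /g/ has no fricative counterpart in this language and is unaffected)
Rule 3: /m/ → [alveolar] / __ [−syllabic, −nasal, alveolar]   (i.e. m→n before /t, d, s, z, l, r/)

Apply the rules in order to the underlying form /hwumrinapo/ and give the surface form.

Rule 1 (intervocalic voicing): /p/ is a voiceless stop between vowels /a/ and /o/, so it voices to [b]. /hwumrinapo/ → hwumrinabo.
Rule 2 (intervocalic spirantization): /b/ is a stop between vowels /a/ and /o/, so it spirantizes to the fricative [v]. /hwumrinabo/ → hwumrinavo.
Rule 3 (nasal place assimilation): /m/ precedes the alveolar consonant /r/, so it assimilates in place to [n]. /hwumrinavo/ → hwunrinavo.

hwunrinavo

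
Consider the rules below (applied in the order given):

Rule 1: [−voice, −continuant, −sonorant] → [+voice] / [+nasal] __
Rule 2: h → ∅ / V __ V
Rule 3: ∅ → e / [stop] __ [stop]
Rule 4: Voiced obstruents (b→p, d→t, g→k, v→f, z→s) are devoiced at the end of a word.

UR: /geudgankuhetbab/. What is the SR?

geudeganguetebap

Rule 1 (post-nasal voicing): /k/ is a voiceless stop immediately after the nasal /n/, so it voices to [g]. /geudgankuhetbab/ → geudganguhetbab.
Rule 2 (intervocalic h-deletion): /h/ occurs between vowels /u/ and /e/, so it deletes. /geudganguhetbab/ → geudganguetbab.
Rule 3 (stop-cluster e-epenthesis): /d/ and /g/ form a stop–stop cluster, so [e] is inserted between them. /t/ and /b/ form a stop–stop cluster, so [e] is inserted between them. /geudganguetbab/ → geudeganguetebab.
Rule 4 (final devoicing): /b/ is a voiced obstruent in word-final position, so it devoices to [p]. /geudeganguetebab/ → geudeganguetebap.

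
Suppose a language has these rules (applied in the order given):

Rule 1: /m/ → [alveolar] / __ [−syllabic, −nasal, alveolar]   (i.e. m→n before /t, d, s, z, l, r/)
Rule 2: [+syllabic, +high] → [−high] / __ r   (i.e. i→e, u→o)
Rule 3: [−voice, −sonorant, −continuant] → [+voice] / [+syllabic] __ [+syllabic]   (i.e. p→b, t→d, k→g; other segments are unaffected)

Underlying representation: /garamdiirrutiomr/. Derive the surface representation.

Rule 1 (nasal place assimilation): /m/ precedes the alveolar consonant /d/, so it assimilates in place to [n]. /m/ precedes the alveolar consonant /r/, so it assimilates in place to [n]. /garamdiirrutiomr/ → garandiirrutionr.
Rule 2 (pre-rhotic lowering): /i/ is a high vowel immediately before /r/, so it lowers to [e]. /garandiirrutionr/ → garandierrutionr.
Rule 3 (intervocalic voicing): /t/ is a voiceless stop between vowels /u/ and /i/, so it voices to [d]. /garandierrutionr/ → garandierrudionr.

garandierrudionr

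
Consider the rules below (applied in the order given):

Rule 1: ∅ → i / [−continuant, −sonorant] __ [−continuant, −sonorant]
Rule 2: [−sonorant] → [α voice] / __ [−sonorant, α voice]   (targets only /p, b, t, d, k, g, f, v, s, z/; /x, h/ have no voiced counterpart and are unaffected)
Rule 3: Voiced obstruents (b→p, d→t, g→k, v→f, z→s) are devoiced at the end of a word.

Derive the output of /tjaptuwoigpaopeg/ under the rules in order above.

tjapituwoigipaopek

Rule 1 (stop-cluster i-epenthesis): /p/ and /t/ form a stop–stop cluster, so [i] is inserted between them. /g/ and /p/ form a stop–stop cluster, so [i] is inserted between them. /tjaptuwoigpaopeg/ → tjapituwoigipaopeg.
Rule 2 (regressive voicing assimilation): no segment meets the environment; /tjapituwoigipaopeg/ is unchanged.
Rule 3 (final devoicing): /g/ is a voiced obstruent in word-final position, so it devoices to [k]. /tjapituwoigipaopeg/ → tjapituwoigipaopek.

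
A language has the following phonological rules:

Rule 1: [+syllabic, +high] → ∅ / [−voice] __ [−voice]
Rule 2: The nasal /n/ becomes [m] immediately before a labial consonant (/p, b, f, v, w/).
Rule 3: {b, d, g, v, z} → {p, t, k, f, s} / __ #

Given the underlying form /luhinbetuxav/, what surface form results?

Rule 1 (high vowel syncope): /u/ is a high vowel flanked by voiceless consonants /t/ and /x/, so it deletes. /luhinbetuxav/ → luhinbetxav.
Rule 2 (nasal place assimilation): /n/ precedes the labial consonant /b/, so it assimilates in place to [m]. /luhinbetxav/ → luhimbetxav.
Rule 3 (final devoicing): /v/ is a voiced obstruent in word-final position, so it devoices to [f]. /luhimbetxav/ → luhimbetxaf.

luhimbetxaf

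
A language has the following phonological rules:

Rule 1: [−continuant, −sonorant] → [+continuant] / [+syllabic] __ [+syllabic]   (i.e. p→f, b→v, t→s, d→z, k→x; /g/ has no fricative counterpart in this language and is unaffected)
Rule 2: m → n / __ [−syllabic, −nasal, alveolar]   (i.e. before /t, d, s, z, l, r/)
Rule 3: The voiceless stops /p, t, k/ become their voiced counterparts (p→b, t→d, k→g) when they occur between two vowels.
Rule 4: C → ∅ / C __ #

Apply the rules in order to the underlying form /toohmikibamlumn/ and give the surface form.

Rule 1 (intervocalic spirantization): /k/ is a stop between vowels /i/ and /i/, so it spirantizes to the fricative [x]. /b/ is a stop between vowels /i/ and /a/, so it spirantizes to the fricative [v]. /toohmikibamlumn/ → toohmixivamlumn.
Rule 2 (nasal place assimilation): /m/ precedes the alveolar consonant /l/, so it assimilates in place to [n]. /toohmixivamlumn/ → toohmixivanlumn.
Rule 3 (intervocalic voicing): no segment meets the environment; /toohmixivanlumn/ is unchanged.
Rule 4 (final cluster simplification): /n/ is the second consonant of a word-final cluster /mn/, so it deletes. /toohmixivanlumn/ → toohmixivanlum.

toohmixivanlum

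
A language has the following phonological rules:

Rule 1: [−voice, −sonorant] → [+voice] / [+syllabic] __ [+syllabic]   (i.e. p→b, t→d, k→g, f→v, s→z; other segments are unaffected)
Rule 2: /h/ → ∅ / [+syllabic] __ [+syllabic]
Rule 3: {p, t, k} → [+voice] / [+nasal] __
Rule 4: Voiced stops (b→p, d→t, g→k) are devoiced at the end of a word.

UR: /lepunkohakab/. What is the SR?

lebungoagap

Rule 1 (intervocalic voicing): /p/ is a voiceless obstruent between vowels /e/ and /u/, so it voices to [b]. /k/ is a voiceless obstruent between vowels /a/ and /a/, so it voices to [g]. /lepunkohakab/ → lebunkohagab.
Rule 2 (intervocalic h-deletion): /h/ occurs between vowels /o/ and /a/, so it deletes. /lebunkohagab/ → lebunkoagab.
Rule 3 (post-nasal voicing): /k/ is a voiceless stop immediately after the nasal /n/, so it voices to [g]. /lebunkoagab/ → lebungoagab.
Rule 4 (final devoicing): /b/ is a voiced stop in word-final position, so it devoices to [p]. /lebungoagab/ → lebungoagap.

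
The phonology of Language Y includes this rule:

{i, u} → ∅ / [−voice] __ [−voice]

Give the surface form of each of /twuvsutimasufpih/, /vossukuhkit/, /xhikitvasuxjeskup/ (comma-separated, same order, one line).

twuvstimasfph, vosskhkt, xhktvasxjeskp

/twuvsutimasufpih/: /u/ is a high vowel flanked by voiceless consonants /s/ and /t/, so it deletes. /u/ is a high vowel flanked by voiceless consonants /s/ and /f/, so it deletes. /i/ is a high vowel flanked by voiceless consonants /p/ and /h/, so it deletes. → [twuvstimasfph].
/vossukuhkit/: /u/ is a high vowel flanked by voiceless consonants /s/ and /k/, so it deletes. /u/ is a high vowel flanked by voiceless consonants /k/ and /h/, so it deletes. /i/ is a high vowel flanked by voiceless consonants /k/ and /t/, so it deletes. → [vosskhkt].
/xhikitvasuxjeskup/: /i/ is a high vowel flanked by voiceless consonants /h/ and /k/, so it deletes. /i/ is a high vowel flanked by voiceless consonants /k/ and /t/, so it deletes. /u/ is a high vowel flanked by voiceless consonants /s/ and /x/, so it deletes. /u/ is a high vowel flanked by voiceless consonants /k/ and /p/, so it deletes. → [xhktvasxjeskp].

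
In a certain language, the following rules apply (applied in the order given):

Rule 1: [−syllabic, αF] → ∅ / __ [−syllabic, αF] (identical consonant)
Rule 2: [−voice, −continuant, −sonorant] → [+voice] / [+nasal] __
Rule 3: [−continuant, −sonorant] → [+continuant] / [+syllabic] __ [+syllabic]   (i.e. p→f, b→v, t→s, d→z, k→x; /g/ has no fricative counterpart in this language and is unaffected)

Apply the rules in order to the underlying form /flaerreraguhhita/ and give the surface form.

flaereraguhisa

Rule 1 (degemination): /rr/ is a geminate; the first /r/ deletes. /hh/ is a geminate; the first /h/ deletes. /flaerreraguhhita/ → flaereraguhita.
Rule 2 (post-nasal voicing): no segment meets the environment; /flaereraguhita/ is unchanged.
Rule 3 (intervocalic spirantization): /t/ is a stop between vowels /i/ and /a/, so it spirantizes to the fricative [s]. /flaereraguhita/ → flaereraguhisa.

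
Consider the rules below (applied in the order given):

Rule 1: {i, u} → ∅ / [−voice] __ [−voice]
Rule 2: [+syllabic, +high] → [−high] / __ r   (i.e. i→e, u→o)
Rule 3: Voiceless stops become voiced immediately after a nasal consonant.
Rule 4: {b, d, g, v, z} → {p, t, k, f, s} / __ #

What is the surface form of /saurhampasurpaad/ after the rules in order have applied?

Rule 1 (high vowel syncope): no segment meets the environment; /saurhampasurpaad/ is unchanged.
Rule 2 (pre-rhotic lowering): /u/ is a high vowel immediately before /r/, so it lowers to [o]. /u/ is a high vowel immediately before /r/, so it lowers to [o]. /saurhampasurpaad/ → saorhampasorpaad.
Rule 3 (post-nasal voicing): /p/ is a voiceless stop immediately after the nasal /m/, so it voices to [b]. /saorhampasorpaad/ → saorhambasorpaad.
Rule 4 (final devoicing): /d/ is a voiced obstruent in word-final position, so it devoices to [t]. /saorhambasorpaad/ → saorhambasorpaat.

saorhambasorpaat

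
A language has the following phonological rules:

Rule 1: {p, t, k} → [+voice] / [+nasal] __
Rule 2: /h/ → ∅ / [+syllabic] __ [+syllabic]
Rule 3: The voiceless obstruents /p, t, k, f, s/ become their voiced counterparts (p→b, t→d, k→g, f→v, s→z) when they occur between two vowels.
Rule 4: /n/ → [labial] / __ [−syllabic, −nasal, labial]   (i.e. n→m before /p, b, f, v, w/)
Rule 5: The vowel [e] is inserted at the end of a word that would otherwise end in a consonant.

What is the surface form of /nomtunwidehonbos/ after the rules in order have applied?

Rule 1 (post-nasal voicing): /t/ is a voiceless stop immediately after the nasal /m/, so it voices to [d]. /nomtunwidehonbos/ → nomdunwidehonbos.
Rule 2 (intervocalic h-deletion): /h/ occurs between vowels /e/ and /o/, so it deletes. /nomdunwidehonbos/ → nomdunwideonbos.
Rule 3 (intervocalic voicing): no segment meets the environment; /nomdunwideonbos/ is unchanged.
Rule 4 (nasal place assimilation): /n/ precedes the labial consonant /w/, so it assimilates in place to [m]. /n/ precedes the labial consonant /b/, so it assimilates in place to [m]. /nomdunwideonbos/ → nomdumwideombos.
Rule 5 (final e-epenthesis): the form ends in the consonant /s/, so [e] is inserted word-finally. /nomdumwideombos/ → nomdumwideombose.

nomdumwideombose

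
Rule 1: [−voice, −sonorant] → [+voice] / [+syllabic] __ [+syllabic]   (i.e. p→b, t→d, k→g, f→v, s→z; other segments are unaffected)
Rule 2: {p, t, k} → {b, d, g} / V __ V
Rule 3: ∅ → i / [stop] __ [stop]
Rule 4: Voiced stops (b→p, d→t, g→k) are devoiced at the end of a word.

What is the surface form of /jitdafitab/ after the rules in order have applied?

Rule 1 (intervocalic voicing): /f/ is a voiceless obstruent between vowels /a/ and /i/, so it voices to [v]. /t/ is a voiceless obstruent between vowels /i/ and /a/, so it voices to [d]. /jitdafitab/ → jitdavidab.
Rule 2 (intervocalic voicing): no segment meets the environment; /jitdavidab/ is unchanged.
Rule 3 (stop-cluster i-epenthesis): /t/ and /d/ form a stop–stop cluster, so [i] is inserted between them. /jitdavidab/ → jitidavidab.
Rule 4 (final devoicing): /b/ is a voiced stop in word-final position, so it devoices to [p]. /jitidavidab/ → jitidavidap.

jitidavidap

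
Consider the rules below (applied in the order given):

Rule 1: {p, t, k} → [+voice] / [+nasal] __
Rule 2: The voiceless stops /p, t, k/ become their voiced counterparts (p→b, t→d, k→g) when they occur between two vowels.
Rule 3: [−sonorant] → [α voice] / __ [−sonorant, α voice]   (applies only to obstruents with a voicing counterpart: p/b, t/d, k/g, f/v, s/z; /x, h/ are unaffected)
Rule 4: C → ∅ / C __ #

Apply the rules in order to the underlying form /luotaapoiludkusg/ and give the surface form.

luodaaboilutkuz

Rule 1 (post-nasal voicing): no segment meets the environment; /luotaapoiludkusg/ is unchanged.
Rule 2 (intervocalic voicing): /t/ is a voiceless stop between vowels /o/ and /a/, so it voices to [d]. /p/ is a voiceless stop between vowels /a/ and /o/, so it voices to [b]. /luotaapoiludkusg/ → luodaaboiludkusg.
Rule 3 (regressive voicing assimilation): /d/ precedes the voiceless obstruent /k/, so it devoices to [t] by assimilation. /s/ precedes the voiced obstruent /g/, so it voices to [z] by assimilation. /luodaaboiludkusg/ → luodaaboilutkuzg.
Rule 4 (final cluster simplification): /g/ is the second consonant of a word-final cluster /zg/, so it deletes. /luodaaboilutkuzg/ → luodaaboilutkuz.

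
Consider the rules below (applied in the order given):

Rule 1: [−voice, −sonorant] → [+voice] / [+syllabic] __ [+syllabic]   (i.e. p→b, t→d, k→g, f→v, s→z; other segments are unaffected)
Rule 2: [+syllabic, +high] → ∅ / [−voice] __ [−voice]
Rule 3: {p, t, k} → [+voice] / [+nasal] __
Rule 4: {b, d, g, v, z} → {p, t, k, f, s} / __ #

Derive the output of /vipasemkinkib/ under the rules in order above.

vibazemgingip

Rule 1 (intervocalic voicing): /p/ is a voiceless obstruent between vowels /i/ and /a/, so it voices to [b]. /s/ is a voiceless obstruent between vowels /a/ and /e/, so it voices to [z]. /vipasemkinkib/ → vibazemkinkib.
Rule 2 (high vowel syncope): no segment meets the environment; /vibazemkinkib/ is unchanged.
Rule 3 (post-nasal voicing): /k/ is a voiceless stop immediately after the nasal /m/, so it voices to [g]. /k/ is a voiceless stop immediately after the nasal /n/, so it voices to [g]. /vibazemkinkib/ → vibazemgingib.
Rule 4 (final devoicing): /b/ is a voiced obstruent in word-final position, so it devoices to [p]. /vibazemgingib/ → vibazemgingip.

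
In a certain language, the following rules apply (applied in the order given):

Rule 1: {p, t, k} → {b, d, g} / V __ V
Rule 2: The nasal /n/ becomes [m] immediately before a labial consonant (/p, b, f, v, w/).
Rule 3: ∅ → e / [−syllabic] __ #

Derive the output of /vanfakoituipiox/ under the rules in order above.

vamfagoiduibioxe

Rule 1 (intervocalic voicing): /k/ is a voiceless stop between vowels /a/ and /o/, so it voices to [g]. /t/ is a voiceless stop between vowels /i/ and /u/, so it voices to [d]. /p/ is a voiceless stop between vowels /i/ and /i/, so it voices to [b]. /vanfakoituipiox/ → vanfagoiduibiox.
Rule 2 (nasal place assimilation): /n/ precedes the labial consonant /f/, so it assimilates in place to [m]. /vanfagoiduibiox/ → vamfagoiduibiox.
Rule 3 (final e-epenthesis): the form ends in the consonant /x/, so [e] is inserted word-finally. /vamfagoiduibiox/ → vamfagoiduibioxe.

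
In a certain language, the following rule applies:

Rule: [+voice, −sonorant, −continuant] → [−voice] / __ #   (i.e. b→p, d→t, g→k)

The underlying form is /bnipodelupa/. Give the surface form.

No segment of /bnipodelupa/ meets the structural description of the rule, so the form surfaces unchanged.

bnipodelupa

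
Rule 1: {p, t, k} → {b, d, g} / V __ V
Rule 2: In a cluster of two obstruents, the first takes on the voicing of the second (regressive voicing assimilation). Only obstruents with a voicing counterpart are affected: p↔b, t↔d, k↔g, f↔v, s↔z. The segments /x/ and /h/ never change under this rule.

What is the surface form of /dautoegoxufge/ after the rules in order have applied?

Rule 1 (intervocalic voicing): /t/ is a voiceless stop between vowels /u/ and /o/, so it voices to [d]. /dautoegoxufge/ → daudoegoxufge.
Rule 2 (regressive voicing assimilation): /f/ precedes the voiced obstruent /g/, so it voices to [v] by assimilation. /daudoegoxufge/ → daudoegoxuvge.

daudoegoxuvge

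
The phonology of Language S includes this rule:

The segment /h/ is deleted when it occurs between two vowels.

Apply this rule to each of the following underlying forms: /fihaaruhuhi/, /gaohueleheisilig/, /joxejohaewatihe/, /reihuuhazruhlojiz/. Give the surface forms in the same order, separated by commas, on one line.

fiaaruui, gaoueleeisilig, joxejoaewatie, reiuuazruhlojiz

/fihaaruhuhi/: /h/ occurs between vowels /i/ and /a/, so it deletes. /h/ occurs between vowels /u/ and /u/, so it deletes. /h/ occurs between vowels /u/ and /i/, so it deletes. → [fiaaruui].
/gaohueleheisilig/: /h/ occurs between vowels /o/ and /u/, so it deletes. /h/ occurs between vowels /e/ and /e/, so it deletes. → [gaoueleeisilig].
/joxejohaewatihe/: /h/ occurs between vowels /o/ and /a/, so it deletes. /h/ occurs between vowels /i/ and /e/, so it deletes. → [joxejoaewatie].
/reihuuhazruhlojiz/: /h/ occurs between vowels /i/ and /u/, so it deletes. /h/ occurs between vowels /u/ and /a/, so it deletes. → [reiuuazruhlojiz].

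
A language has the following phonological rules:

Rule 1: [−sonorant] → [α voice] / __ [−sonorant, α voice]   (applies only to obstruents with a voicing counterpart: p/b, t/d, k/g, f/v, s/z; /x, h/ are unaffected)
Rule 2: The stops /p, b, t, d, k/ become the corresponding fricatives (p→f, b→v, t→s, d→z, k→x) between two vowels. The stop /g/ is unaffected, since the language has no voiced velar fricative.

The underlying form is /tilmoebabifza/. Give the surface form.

tilmoevavivza

Rule 1 (regressive voicing assimilation): /f/ precedes the voiced obstruent /z/, so it voices to [v] by assimilation. /tilmoebabifza/ → tilmoebabivza.
Rule 2 (intervocalic spirantization): /b/ is a stop between vowels /e/ and /a/, so it spirantizes to the fricative [v]. /b/ is a stop between vowels /a/ and /i/, so it spirantizes to the fricative [v]. /tilmoebabivza/ → tilmoevavivza.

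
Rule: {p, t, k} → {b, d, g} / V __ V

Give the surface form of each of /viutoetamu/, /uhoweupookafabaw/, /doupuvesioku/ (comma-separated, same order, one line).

/viutoetamu/: /t/ is a voiceless stop between vowels /u/ and /o/, so it voices to [d]. /t/ is a voiceless stop between vowels /e/ and /a/, so it voices to [d]. → [viudoedamu].
/uhoweupookafabaw/: /p/ is a voiceless stop between vowels /u/ and /o/, so it voices to [b]. /k/ is a voiceless stop between vowels /o/ and /a/, so it voices to [g]. → [uhoweuboogafabaw].
/doupuvesioku/: /p/ is a voiceless stop between vowels /u/ and /u/, so it voices to [b]. /k/ is a voiceless stop between vowels /o/ and /u/, so it voices to [g]. → [doubuvesiogu].

viudoedamu, uhoweuboogafabaw, doubuvesiogu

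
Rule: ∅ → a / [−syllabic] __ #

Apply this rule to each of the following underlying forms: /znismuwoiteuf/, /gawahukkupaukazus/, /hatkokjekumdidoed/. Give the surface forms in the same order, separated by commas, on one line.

znismuwoiteufa, gawahukkupaukazusa, hatkokjekumdidoeda

/znismuwoiteuf/: the form ends in the consonant /f/, so [a] is inserted word-finally. → [znismuwoiteufa].
/gawahukkupaukazus/: the form ends in the consonant /s/, so [a] is inserted word-finally. → [gawahukkupaukazusa].
/hatkokjekumdidoed/: the form ends in the consonant /d/, so [a] is inserted word-finally. → [hatkokjekumdidoeda].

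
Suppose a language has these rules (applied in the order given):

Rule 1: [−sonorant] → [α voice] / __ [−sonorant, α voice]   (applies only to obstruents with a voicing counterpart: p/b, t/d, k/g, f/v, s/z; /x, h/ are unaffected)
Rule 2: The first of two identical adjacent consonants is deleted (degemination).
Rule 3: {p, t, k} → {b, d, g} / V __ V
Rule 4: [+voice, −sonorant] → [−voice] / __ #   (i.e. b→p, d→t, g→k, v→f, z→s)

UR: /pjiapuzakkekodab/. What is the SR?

Rule 1 (regressive voicing assimilation): no segment meets the environment; /pjiapuzakkekodab/ is unchanged.
Rule 2 (degemination): /kk/ is a geminate; the first /k/ deletes. /pjiapuzakkekodab/ → pjiapuzakekodab.
Rule 3 (intervocalic voicing): /p/ is a voiceless stop between vowels /a/ and /u/, so it voices to [b]. /k/ is a voiceless stop between vowels /a/ and /e/, so it voices to [g]. /k/ is a voiceless stop between vowels /e/ and /o/, so it voices to [g]. /pjiapuzakekodab/ → pjiabuzagegodab.
Rule 4 (final devoicing): /b/ is a voiced obstruent in word-final position, so it devoices to [p]. /pjiabuzagegodab/ → pjiabuzagegodap.

pjiabuzagegodap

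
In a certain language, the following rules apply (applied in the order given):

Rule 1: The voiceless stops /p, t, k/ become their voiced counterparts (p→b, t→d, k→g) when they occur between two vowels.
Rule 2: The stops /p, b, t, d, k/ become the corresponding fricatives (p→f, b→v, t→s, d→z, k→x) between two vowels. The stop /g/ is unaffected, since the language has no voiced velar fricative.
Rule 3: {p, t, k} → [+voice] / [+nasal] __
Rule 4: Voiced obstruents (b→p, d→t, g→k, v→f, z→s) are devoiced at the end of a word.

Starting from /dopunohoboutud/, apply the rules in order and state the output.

Rule 1 (intervocalic voicing): /p/ is a voiceless stop between vowels /o/ and /u/, so it voices to [b]. /t/ is a voiceless stop between vowels /u/ and /u/, so it voices to [d]. /dopunohoboutud/ → dobunohoboudud.
Rule 2 (intervocalic spirantization): /b/ is a stop between vowels /o/ and /u/, so it spirantizes to the fricative [v]. /b/ is a stop between vowels /o/ and /o/, so it spirantizes to the fricative [v]. /d/ is a stop between vowels /u/ and /u/, so it spirantizes to the fricative [z]. /dobunohoboudud/ → dovunohovouzud.
Rule 3 (post-nasal voicing): no segment meets the environment; /dovunohovouzud/ is unchanged.
Rule 4 (final devoicing): /d/ is a voiced obstruent in word-final position, so it devoices to [t]. /dovunohovouzud/ → dovunohovouzut.

dovunohovouzut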